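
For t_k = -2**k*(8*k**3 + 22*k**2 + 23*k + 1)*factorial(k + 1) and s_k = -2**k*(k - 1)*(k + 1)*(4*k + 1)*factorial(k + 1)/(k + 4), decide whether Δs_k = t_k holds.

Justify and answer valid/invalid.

s_(k+1) = -2**(k + 1)*k*(k + 2)*(4*k + 5)*factorial(k + 2)/(k + 5)
s_(k+1) − s_k = -2**k*(8*k**5 + 70*k**4 + 219*k**3 + 327*k**2 + 181*k + 5)*factorial(k + 1)/((k + 4)*(k + 5))
(s_(k+1) − s_k) − t_k = 3*2**k*(8*k**4 + 54*k**3 + 107*k**2 + 96*k + 5)*factorial(k + 1)/((k + 4)*(k + 5))

Invalid: residual 3*2**k*(8*k**4 + 54*k**3 + 107*k**2 + 96*k + 5)*factorial(k + 1)/((k + 4)*(k + 5)) ≠ 0.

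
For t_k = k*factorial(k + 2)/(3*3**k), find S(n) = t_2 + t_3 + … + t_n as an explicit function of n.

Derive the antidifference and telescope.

S(n) = -8/3 + factorial(n + 3)/(3*3**n)

Ratio r(k) = (k + 1)*(k + 3)/(3*k).
Normal form (A,B,C) = (k/3 + 1, 1, k).
Solve (k/3 + 1)·f(k+1) − (1)·f(k) = k.
From deg A=1, deg B=0, deg C=1: d=0.
Solving with deg f ≤ 0: f(k) = 3.
So s_k = (B(k−1)f/C)·t_k = (3/k)·t_k = factorial(k + 2)/3**k.
s_(k+1) − s_k = k*factorial(k + 2)/(3*3**k) = t_k.
Σ_(k=2)^n t_k = s_(n+1) − s_(2) = (3**(-n - 1)*factorial(n + 3)) − (8/3), i.e. -8/3 + factorial(n + 3)/(3*3**n).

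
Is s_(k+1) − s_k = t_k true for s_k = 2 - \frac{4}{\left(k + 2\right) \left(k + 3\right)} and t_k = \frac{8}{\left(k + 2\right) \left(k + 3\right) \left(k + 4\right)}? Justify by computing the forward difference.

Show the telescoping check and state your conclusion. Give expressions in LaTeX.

valid; difference matches t_k

s_(k+1) = 2 - 4/((k + 3)*(k + 4))
s_(k+1) − s_k = 8/(k**3 + 9*k**2 + 26*k + 24)
(s_(k+1) − s_k) − t_k = 0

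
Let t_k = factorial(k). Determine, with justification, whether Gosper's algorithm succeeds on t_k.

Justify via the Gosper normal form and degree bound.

The ratio is k + 1.
Gosper form: A/B · C(k+1)/C(k) with A=k + 1, B=1, C=1.
Solve (k + 1)·f(k+1) − (1)·f(k) = 1.
deg f ≤ -1 (via 1,0,0).
Bound -1 < 0, so the key equation has no polynomial solution.

No. Not Gosper-summable.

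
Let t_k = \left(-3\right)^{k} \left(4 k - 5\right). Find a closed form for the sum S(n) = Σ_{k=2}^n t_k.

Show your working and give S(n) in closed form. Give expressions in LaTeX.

S(n) = \left(-3\right)^{n + 1} \left(1 - n\right)

r(k) = 3*(1 - 4*k)/(4*k - 5) after simplifying.
Take A(k)=-3, B(k)=1, C(k)=k - 5/4.
Solve (-3)·f(k+1) − (1)·f(k) = k - 5/4.
Bound: deg f ≤ 1.
Coefficient equations give f(k) = -(k - 2)/4.
R(k) = B(k−1)·f(k)/C(k) = -(k - 2)/(4*k - 5); s_k = R·t_k = (-3)**k*(2 - k).
Check: Δs_k = (-3)**k*(4*k - 5). ✓
Σ_(k=2)^n t_k = s_(n+1) − s_(2) = ((-3)**(n + 1)*(1 - n)) − (0), i.e. (-3)**(n + 1)*(1 - n).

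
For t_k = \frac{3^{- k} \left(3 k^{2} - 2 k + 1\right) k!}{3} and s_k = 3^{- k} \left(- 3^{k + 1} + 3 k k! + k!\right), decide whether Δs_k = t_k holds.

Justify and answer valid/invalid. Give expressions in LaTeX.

s_(k+1) = (-9*3**k + 3*k**2*factorial(k) + 7*k*factorial(k) + 4*factorial(k))/(3*3**k)
s_(k+1) − s_k = (3*k**2 - 2*k + 1)*factorial(k)/(3*3**k)
(s_(k+1) − s_k) − t_k = 0

Valid: the claim telescopes to t_k.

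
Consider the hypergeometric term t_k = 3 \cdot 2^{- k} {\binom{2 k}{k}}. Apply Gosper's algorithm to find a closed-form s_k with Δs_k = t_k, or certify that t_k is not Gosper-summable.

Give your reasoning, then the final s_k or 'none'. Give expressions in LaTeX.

none — t_k is not Gosper-summable

t_(k+1)/t_k = (2*k + 1)/(k + 1).
Gosper form: A/B · C(k+1)/C(k) with A=2*k + 1, B=k + 1, C=1.
Set up (2*k + 1)·f(k+1) − (k)·f(k) − (1) = 0.
d = -1 from the (1,1,0) case.
Bound -1 < 0, so the key equation has no polynomial solution.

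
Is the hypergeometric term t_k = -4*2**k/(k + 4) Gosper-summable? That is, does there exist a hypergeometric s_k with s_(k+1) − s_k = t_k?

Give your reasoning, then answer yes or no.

No — t_k has no hypergeometric antidifference.

Compute t_(k+1)/t_k: get 2*(k + 4)/(k + 5).
Factor: A=2*k + 8; B=k + 5; C=1.
f must satisfy (2*k + 8)·f(k+1) − (k + 4)·f(k) = 1.
Degrees (1,1,0) ⇒ d ≤ -1.
d = -1 < 0 ⇒ no nonzero polynomial f; not summable.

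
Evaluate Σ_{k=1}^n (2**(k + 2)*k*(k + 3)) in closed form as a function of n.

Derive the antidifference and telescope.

S(n) = 2**(n + 3)*n*(n + 1)

The ratio is 2*(k + 1)*(k + 4)/(k*(k + 3)).
So A=2 and B=1, with C=k**2 + 3*k.
Need (2)·f(k+1) − (1)·f(k) = k**2 + 3*k.
From deg A=0, deg B=0, deg C=2: d=2.
Match coefficients ⇒ f(k) = k*(k - 1).
Then R = B(k−1)f/C = (k - 1)/(k + 3), so s_k = R(k)·t_k = 2**(k + 2)*k*(k - 1).
Δs = 2**(k + 2)*k*(k + 3), as required.
s_(n+1) = 2**(n + 3)*n*(n + 1) and s_(1) = 0, so S(n) = 2**(n + 3)*n*(n + 1).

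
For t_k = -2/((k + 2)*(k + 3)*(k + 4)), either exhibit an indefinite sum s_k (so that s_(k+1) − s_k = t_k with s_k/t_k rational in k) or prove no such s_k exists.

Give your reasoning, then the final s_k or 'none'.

s_k = k*(-k - 5)/(6*(k + 2)*(k + 3))

Ratio r(k) = (k + 2)/(k + 5).
Factor: A=k + 2; B=k + 5; C=1.
Solve (k + 2)·f(k+1) − (k + 4)·f(k) = 1.
d = 2 from the (1,1,0) case.
Coefficient equations give f(k) = k*(k + 5)/12.
R(k) = B(k−1)·f(k)/C(k) = k*(k + 4)*(k + 5)/12; s_k = R·t_k = k*(-k - 5)/(6*(k + 2)*(k + 3)).
Check: Δs_k = -2/(k**3 + 9*k**2 + 26*k + 24). ✓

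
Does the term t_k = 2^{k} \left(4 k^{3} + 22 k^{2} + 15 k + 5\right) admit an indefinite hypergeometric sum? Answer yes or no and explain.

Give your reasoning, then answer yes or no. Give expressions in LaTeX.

Compute t_(k+1)/t_k: get 2*(4*k**3 + 34*k**2 + 71*k + 46)/(4*k**3 + 22*k**2 + 15*k + 5).
Normal form (A,B,C) = (2, 1, k**3 + 11*k**2/2 + 15*k/4 + 5/4).
Solve (2)·f(k+1) − (1)·f(k) = k**3 + 11*k**2/2 + 15*k/4 + 5/4.
deg f ≤ 3 (via 0,0,3).
Coefficient equations give f(k) = (4*k**3 - 2*k**2 - k + 3)/4.
Then R = B(k−1)f/C = (4*k**3 - 2*k**2 - k + 3)/(4*k**3 + 22*k**2 + 15*k + 5), so s_k = R(k)·t_k = 2**k*(4*k**3 - 2*k**2 - k + 3).
Δs = 2**k*(4*k**3 + 22*k**2 + 15*k + 5), as required.

Yes. s_k = 2^{k} \left(4 k^{3} - 2 k^{2} - k + 3\right).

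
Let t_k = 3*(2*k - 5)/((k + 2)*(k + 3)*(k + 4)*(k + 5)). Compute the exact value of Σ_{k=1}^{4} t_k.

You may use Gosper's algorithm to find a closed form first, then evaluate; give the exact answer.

Σ = -1/42

r(k) = (k + 2)*(2*k - 3)/((k + 6)*(2*k - 5)) after simplifying.
Gosper form: A/B · C(k+1)/C(k) with A=k + 2, B=k + 6, C=k - 5/2.
f must satisfy (k + 2)·f(k+1) − (k + 5)·f(k) = k - 5/2.
Degrees (1,1,1) ⇒ d ≤ 3.
Match coefficients ⇒ f(k) = -k*(k**2 + 9*k + 50)/48.
Certificate R = B(k−1)f/C = -k*(k + 5)*(k**2 + 9*k + 50)/(24*(2*k - 5)) gives s_k = k*(-k**2 - 9*k - 50)/(8*(k + 2)*(k + 3)*(k + 4)).
Verify: 3*(2*k - 5)/(k**4 + 14*k**3 + 71*k**2 + 154*k + 120) matches t_k.
Sum = s_(5) − s_(1); s_(5) = -25/168, s_(1) = -1/8 ⇒ -1/42.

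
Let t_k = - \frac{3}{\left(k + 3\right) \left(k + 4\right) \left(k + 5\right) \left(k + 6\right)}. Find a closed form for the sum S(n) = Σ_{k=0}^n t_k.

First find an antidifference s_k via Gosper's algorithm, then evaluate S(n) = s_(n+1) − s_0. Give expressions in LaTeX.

S(n) = \frac{- n^{3} - 15 n^{2} - 74 n - 60}{60 \left(n^{3} + 15 n^{2} + 74 n + 120\right)}

r(k) = (k + 3)/(k + 7) after simplifying.
A = k + 3, B = k + 7, C = 1.
Need (k + 3)·f(k+1) − (k + 6)·f(k) = 1.
Degrees (1,1,0) ⇒ d ≤ 3.
A polynomial solution: f(k) = k*(k**2 + 12*k + 47)/180.
Certificate R = B(k−1)f/C = k*(k + 6)*(k**2 + 12*k + 47)/180 gives s_k = k*(-k**2 - 12*k - 47)/(60*(k + 3)*(k + 4)*(k + 5)).
Verify: -3/(k**4 + 18*k**3 + 119*k**2 + 342*k + 360) matches t_k.
s_(n+1) = (-n**3 - 15*n**2 - 74*n - 60)/(60*(n**3 + 15*n**2 + 74*n + 120)) and s_(0) = 0, so S(n) = (-n**3 - 15*n**2 - 74*n - 60)/(60*(n**3 + 15*n**2 + 74*n + 120)).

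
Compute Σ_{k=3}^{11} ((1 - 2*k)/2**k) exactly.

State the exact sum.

The ratio is (2*k + 1)/(2*(2*k - 1)).
Take A(k)=1/2, B(k)=1, C(k)=k - 1/2.
Key eq: (1/2)·f(k+1) = (1)·f(k) + (k - 1/2).
From deg A=0, deg B=0, deg C=1: d=1.
Solve for f: f(k) = -2*k - 1 (degree 1 ≤ 1).
Then R = B(k−1)f/C = -2*(2*k + 1)/(2*k - 1), so s_k = R(k)·t_k = 2*(2*k + 1)/2**k.
Δs = (1 - 2*k)/2**k, as required.
Evaluate s at k=12 and k=3: 25/2048 and 7/4; difference -3559/2048.

Σ = -3559/2048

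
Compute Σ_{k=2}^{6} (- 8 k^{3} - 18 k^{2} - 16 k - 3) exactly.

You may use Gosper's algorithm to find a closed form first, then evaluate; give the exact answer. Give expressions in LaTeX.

r(k) = (8*k**3 + 42*k**2 + 76*k + 45)/(8*k**3 + 18*k**2 + 16*k + 3) after simplifying.
A = 1, B = 1, C = k**3 + 9*k**2/4 + 2*k + 3/8.
f must satisfy (1)·f(k+1) − (1)·f(k) = k**3 + 9*k**2/4 + 2*k + 3/8.
Degrees (0,0,3) ⇒ d ≤ 4.
Solving with deg f ≤ 4: f(k) = k*(2*k**3 + 2*k**2 + k - 2)/8.
Get s_k = R·t_k = k*(-2*k**3 - 2*k**2 - k + 2) with R(k) = B(k−1)f(k)/C(k) = k*(2*k**3 + 2*k**2 + k - 2)/((4*k + 1)*(2*k**2 + 4*k + 3)).
Verify: -8*k**3 - 18*k**2 - 16*k - 3 matches t_k.
Telescoping: Σ = s_(7) − s_(2) = -5523 − (-48) = -5475.

Σ = -5475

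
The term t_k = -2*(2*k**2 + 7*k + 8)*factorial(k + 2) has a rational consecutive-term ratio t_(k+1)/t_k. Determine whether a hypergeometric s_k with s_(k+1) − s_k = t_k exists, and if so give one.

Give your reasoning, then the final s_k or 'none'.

s_k = -2*(2*k + 1)*factorial(k + 2)

Compute t_(k+1)/t_k: get (k + 3)*(7*k + 2*(k + 1)**2 + 15)/(2*k**2 + 7*k + 8).
So A=k + 3 and B=1, with C=k**2 + 7*k/2 + 4.
Solve (k + 3)·f(k+1) − (1)·f(k) = k**2 + 7*k/2 + 4.
Degrees (1,0,2) ⇒ d ≤ 1.
Coefficient equations give f(k) = (2*k + 1)/2.
R(k) = B(k−1)·f(k)/C(k) = (2*k + 1)/(2*k**2 + 7*k + 8); s_k = R·t_k = -2*(2*k + 1)*factorial(k + 2).
Verify: -2*(2*k**2 + 7*k + 8)*factorial(k + 2) matches t_k.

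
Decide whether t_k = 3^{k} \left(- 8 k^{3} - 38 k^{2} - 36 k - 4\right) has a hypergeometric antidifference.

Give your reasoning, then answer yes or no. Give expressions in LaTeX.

Compute t_(k+1)/t_k: get 3*(4*k**3 + 31*k**2 + 68*k + 43)/(4*k**3 + 19*k**2 + 18*k + 2).
Factor: A=3; B=1; C=k**3 + 19*k**2/4 + 9*k/2 + 1/2.
Set up (3)·f(k+1) − (1)·f(k) − (k**3 + 19*k**2/4 + 9*k/2 + 1/2) = 0.
deg f ≤ 3 (via 0,0,3).
Solve for f: f(k) = (4*k**3 + k**2 - 3*k - 1)/8 (degree 3 ≤ 3).
So s_k = (B(k−1)f/C)·t_k = ((4*k**3 + k**2 - 3*k - 1)/(2*(4*k**3 + 19*k**2 + 18*k + 2)))·t_k = 3**k*(-4*k**3 - k**2 + 3*k + 1).
Δs = 3**k*(-8*k**3 - 38*k**2 - 36*k - 4), as required.

Yes. s_k = 3^{k} \left(- 4 k^{3} - k^{2} + 3 k + 1\right).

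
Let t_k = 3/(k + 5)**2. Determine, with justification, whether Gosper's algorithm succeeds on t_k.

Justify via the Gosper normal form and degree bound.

No — key equation has no polynomial f.

Step 1: r(k) = (k + 5)**2/(k + 6)**2.
Take A(k)=k**2 + 10*k + 25, B(k)=k**2 + 12*k + 36, C(k)=1.
Solve (k**2 + 10*k + 25)·f(k+1) − (k**2 + 10*k + 25)·f(k) = 1.
deg f ≤ 0 (via 2,2,0).
Put f(k) = c0: A·f(k+1) − B(k−1)·f(k) − C = -1; need -1 = 0 — inconsistent ⇒ no f, not summable.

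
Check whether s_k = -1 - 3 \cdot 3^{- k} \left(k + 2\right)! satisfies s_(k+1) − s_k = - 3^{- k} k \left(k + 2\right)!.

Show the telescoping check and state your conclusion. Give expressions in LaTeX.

Valid — Δs_k = t_k.

s_(k+1) = -3*3**(-k - 1)*factorial(k + 3) - 1
s_(k+1) − s_k = -k*factorial(k + 2)/3**k
(s_(k+1) − s_k) − t_k = 0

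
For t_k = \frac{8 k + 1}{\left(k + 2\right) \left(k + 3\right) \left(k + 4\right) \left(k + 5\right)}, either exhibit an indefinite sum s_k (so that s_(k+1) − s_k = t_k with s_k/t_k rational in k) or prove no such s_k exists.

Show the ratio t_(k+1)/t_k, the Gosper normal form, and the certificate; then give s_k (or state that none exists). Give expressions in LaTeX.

s_k = \frac{k \left(k^{2} + 9 k - 6\right)}{8 \left(k + 2\right) \left(k + 3\right) \left(k + 4\right)}

The ratio is (k + 2)*(8*k + 9)/((k + 6)*(8*k + 1)).
Factor: A=k + 2; B=k + 6; C=k + 1/8.
Key eq: (k + 2)·f(k+1) = (k + 5)·f(k) + (k + 1/8).
Bound: deg f ≤ 3.
Match coefficients ⇒ f(k) = k*(k**2 + 9*k - 6)/64.
R(k) = B(k−1)·f(k)/C(k) = k*(k + 5)*(k**2 + 9*k - 6)/(8*(8*k + 1)); s_k = R·t_k = k*(k**2 + 9*k - 6)/(8*(k + 2)*(k + 3)*(k + 4)).
Δs = (8*k + 1)/(k**4 + 14*k**3 + 71*k**2 + 154*k + 120), as required.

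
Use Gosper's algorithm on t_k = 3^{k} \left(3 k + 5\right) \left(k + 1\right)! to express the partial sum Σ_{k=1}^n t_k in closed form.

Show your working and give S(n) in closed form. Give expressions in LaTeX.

S(n) = 3 \cdot 3^{n} \left(n + 2\right)! - 6

Compute t_(k+1)/t_k: get 3*(k + 2)*(3*k + 8)/(3*k + 5).
So A=3*k + 6 and B=1, with C=k + 5/3.
Solve (3*k + 6)·f(k+1) − (1)·f(k) = k + 5/3.
From deg A=1, deg B=0, deg C=1: d=0.
Solving with deg f ≤ 0: f(k) = 1/3.
So s_k = (B(k−1)f/C)·t_k = (1/(3*k + 5))·t_k = 3**k*factorial(k + 1).
s_(k+1) − s_k = 3**k*(3*k + 5)*factorial(k + 1) = t_k.
s_(n+1) = 3**(n + 1)*factorial(n + 2) and s_(1) = 6, so S(n) = 3*3**n*factorial(n + 2) - 6.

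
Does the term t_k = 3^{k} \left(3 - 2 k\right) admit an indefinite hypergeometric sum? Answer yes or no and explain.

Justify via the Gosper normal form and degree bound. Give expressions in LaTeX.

Yes. s_k = 3^{k} \left(3 - k\right).

Compute t_(k+1)/t_k: get 3*(2*k - 1)/(2*k - 3).
Normal form (A,B,C) = (3, 1, k - 3/2).
Key eq: (3)·f(k+1) = (1)·f(k) + (k - 3/2).
From deg A=0, deg B=0, deg C=1: d=1.
Coefficient equations give f(k) = (k - 3)/2.
Then R = B(k−1)f/C = (k - 3)/(2*k - 3), so s_k = R(k)·t_k = 3**k*(3 - k).
Δs = 3**k*(3 - 2*k), as required.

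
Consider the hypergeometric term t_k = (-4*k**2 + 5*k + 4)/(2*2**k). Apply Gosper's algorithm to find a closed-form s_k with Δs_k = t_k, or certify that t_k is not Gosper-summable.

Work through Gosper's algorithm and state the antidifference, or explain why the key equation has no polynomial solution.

t_(k+1)/t_k = (4*k**2 + 3*k - 5)/(2*(4*k**2 - 5*k - 4)).
Take A(k)=1/2, B(k)=1, C(k)=k**2 - 5*k/4 - 1.
Need (1/2)·f(k+1) − (1)·f(k) = k**2 - 5*k/4 - 1.
From deg A=0, deg B=0, deg C=2: d=2.
Match coefficients ⇒ f(k) = -(4*k**2 + 3*k + 3)/2.
Get s_k = R·t_k = (4*k**2 + 3*k + 3)/2**k with R(k) = B(k−1)f(k)/C(k) = -2*(4*k**2 + 3*k + 3)/(4*k**2 - 5*k - 4).
Δs = (-4*k**2 + 5*k + 4)/(2*2**k), as required.

s_k = (4*k**2 + 3*k + 3)/2**k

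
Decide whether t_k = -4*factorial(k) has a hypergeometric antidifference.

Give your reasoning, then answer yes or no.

r(k) = k + 1 after simplifying.
Normal form (A,B,C) = (k + 1, 1, 1).
Solve (k + 1)·f(k+1) − (1)·f(k) = 1.
deg f ≤ -1 (via 1,0,0).
d = -1 < 0 ⇒ no nonzero polynomial f; not summable.

No; the degree bound rules out any f.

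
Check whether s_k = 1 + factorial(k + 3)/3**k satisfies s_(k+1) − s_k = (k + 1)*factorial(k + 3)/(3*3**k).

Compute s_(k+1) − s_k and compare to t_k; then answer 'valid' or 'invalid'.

s_(k+1) = 3**(-k - 1)*factorial(k + 4) + 1
s_(k+1) − s_k = (k + 1)*factorial(k + 3)/(3*3**k)
(s_(k+1) − s_k) − t_k = 0

Valid: the claim telescopes to t_k.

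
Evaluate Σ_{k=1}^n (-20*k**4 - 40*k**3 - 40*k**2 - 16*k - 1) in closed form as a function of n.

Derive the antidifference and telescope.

t_(k+1)/t_k = (20*k**4 + 120*k**3 + 280*k**2 + 296*k + 117)/(20*k**4 + 40*k**3 + 40*k**2 + 16*k + 1).
Gosper form: A/B · C(k+1)/C(k) with A=1, B=1, C=k**4 + 2*k**3 + 2*k**2 + 4*k/5 + 1/20.
f must satisfy (1)·f(k+1) − (1)·f(k) = k**4 + 2*k**3 + 2*k**2 + 4*k/5 + 1/20.
From deg A=0, deg B=0, deg C=4: d=5.
Coefficient equations give f(k) = k*(4*k**4 - 2*k - 1)/20.
Get s_k = R·t_k = k*(-4*k**4 + 2*k + 1) with R(k) = B(k−1)f(k)/C(k) = k*(4*k**4 - 2*k - 1)/(20*k**4 + 40*k**3 + 40*k**2 + 16*k + 1).
Δs = -20*k**4 - 40*k**3 - 40*k**2 - 16*k - 1, as required.
Evaluate: s_(n+1) = -4*n**5 - 20*n**4 - 40*n**3 - 38*n**2 - 15*n - 1; subtract s_(1) = -1 ⇒ S(n) = n*(-4*n**4 - 20*n**3 - 40*n**2 - 38*n - 15).

S(n) = n*(-4*n**4 - 20*n**3 - 40*n**2 - 38*n - 15)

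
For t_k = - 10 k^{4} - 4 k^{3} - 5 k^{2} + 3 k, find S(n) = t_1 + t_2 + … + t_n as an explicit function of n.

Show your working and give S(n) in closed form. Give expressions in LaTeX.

The ratio is (10*k**4 + 44*k**3 + 77*k**2 + 59*k + 16)/(k*(10*k**3 + 4*k**2 + 5*k - 3)).
So A=1 and B=1, with C=k**4 + 2*k**3/5 + k**2/2 - 3*k/10.
Need (1)·f(k+1) − (1)·f(k) = k**4 + 2*k**3/5 + k**2/2 - 3*k/10.
Degrees (0,0,4) ⇒ d ≤ 5.
Match coefficients ⇒ f(k) = k*(k - 1)*(2*k**3 - 2*k**2 + k - 2)/10.
So s_k = (B(k−1)f/C)·t_k = ((k - 1)*(2*k**3 - 2*k**2 + k - 2)/(10*k**3 + 4*k**2 + 5*k - 3))·t_k = k*(-2*k**4 + 4*k**3 - 3*k**2 + 3*k - 2).
Δs = k*(-10*k**3 - 4*k**2 - 5*k + 3), as required.
s_(n+1) = n*(-2*n**4 - 6*n**3 - 7*n**2 - 2*n + 1) and s_(1) = 0, so S(n) = n*(-2*n**4 - 6*n**3 - 7*n**2 - 2*n + 1).

S(n) = n \left(- 2 n^{4} - 6 n^{3} - 7 n^{2} - 2 n + 1\right)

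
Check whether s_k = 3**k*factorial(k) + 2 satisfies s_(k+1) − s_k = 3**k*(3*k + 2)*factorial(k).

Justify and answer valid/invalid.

Valid — Δs_k = t_k.

s_(k+1) = 3**(k + 1)*factorial(k + 1) + 2
s_(k+1) − s_k = 3**k*(3*k + 2)*factorial(k)
(s_(k+1) − s_k) − t_k = 0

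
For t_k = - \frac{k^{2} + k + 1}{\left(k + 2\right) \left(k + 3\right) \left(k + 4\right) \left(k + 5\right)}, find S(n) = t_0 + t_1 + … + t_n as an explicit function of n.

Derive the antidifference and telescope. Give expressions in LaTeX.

r(k) = (k + 2)*(k + (k + 1)**2 + 2)/((k + 6)*(k**2 + k + 1)) after simplifying.
Gosper form: A/B · C(k+1)/C(k) with A=k + 2, B=k + 6, C=k**2 + k + 1.
f must satisfy (k + 2)·f(k+1) − (k + 5)·f(k) = k**2 + k + 1.
d = 3 from the (1,1,2) case.
Solve for f: f(k) = k*(k**2 + k + 2)/8 (degree 3 ≤ 3).
So s_k = (B(k−1)f/C)·t_k = (k*(k + 5)*(k**2 + k + 2)/(8*(k**2 + k + 1)))·t_k = k*(-k**2 - k - 2)/(8*(k + 2)*(k + 3)*(k + 4)).
s_(k+1) − s_k = (-k**2 - k - 1)/(k**4 + 14*k**3 + 71*k**2 + 154*k + 120) = t_k.
Evaluate: s_(n+1) = (-n**3 - 4*n**2 - 7*n - 4)/(8*(n**3 + 12*n**2 + 47*n + 60)); subtract s_(0) = 0 ⇒ S(n) = (-n**3 - 4*n**2 - 7*n - 4)/(8*(n**3 + 12*n**2 + 47*n + 60)).

S(n) = \frac{- n^{3} - 4 n^{2} - 7 n - 4}{8 \left(n^{3} + 12 n^{2} + 47 n + 60\right)}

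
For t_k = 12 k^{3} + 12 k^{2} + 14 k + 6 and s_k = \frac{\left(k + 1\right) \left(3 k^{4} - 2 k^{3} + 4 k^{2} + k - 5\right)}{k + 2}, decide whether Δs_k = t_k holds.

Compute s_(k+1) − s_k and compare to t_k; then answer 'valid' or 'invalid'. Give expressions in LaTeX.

Invalid: residual \frac{- 9 k^{4} - 38 k^{3} - 34 k^{2} - 33 k - 17}{k^{2} + 5 k + 6} ≠ 0.

s_(k+1) = (3*k**5 + 16*k**4 + 36*k**3 + 47*k**2 + 31*k + 2)/(k + 3)
s_(k+1) − s_k = (12*k**5 + 63*k**4 + 108*k**3 + 114*k**2 + 81*k + 19)/(k**2 + 5*k + 6)
(s_(k+1) − s_k) − t_k = (-9*k**4 - 38*k**3 - 34*k**2 - 33*k - 17)/(k**2 + 5*k + 6)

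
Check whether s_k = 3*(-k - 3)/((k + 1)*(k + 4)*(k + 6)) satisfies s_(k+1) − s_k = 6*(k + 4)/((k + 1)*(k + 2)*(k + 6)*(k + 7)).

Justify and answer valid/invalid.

s_(k+1) = 3*(-k - 4)/((k + 2)*(k + 5)*(k + 7))
s_(k+1) − s_k = 3*(2*k**3 + 23*k**2 + 87*k + 114)/(k**6 + 25*k**5 + 247*k**4 + 1219*k**3 + 3112*k**2 + 3796*k + 1680)
(s_(k+1) − s_k) − t_k = 3*(-3*k**2 - 25*k - 46)/(k**6 + 25*k**5 + 247*k**4 + 1219*k**3 + 3112*k**2 + 3796*k + 1680)

Invalid: residual 3*(-3*k**2 - 25*k - 46)/(k**6 + 25*k**5 + 247*k**4 + 1219*k**3 + 3112*k**2 + 3796*k + 1680) ≠ 0.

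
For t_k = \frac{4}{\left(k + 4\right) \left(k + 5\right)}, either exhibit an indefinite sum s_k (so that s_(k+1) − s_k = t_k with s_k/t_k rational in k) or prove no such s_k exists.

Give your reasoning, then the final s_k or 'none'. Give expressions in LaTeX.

The ratio is (k + 4)/(k + 6).
So A=k + 4 and B=k + 6, with C=1.
f must satisfy (k + 4)·f(k+1) − (k + 5)·f(k) = 1.
deg f ≤ 1 (via 1,1,0).
Solving with deg f ≤ 1: f(k) = k/4.
So s_k = (B(k−1)f/C)·t_k = (k*(k + 5)/4)·t_k = k/(k + 4).
Verify: 4/(k**2 + 9*k + 20) matches t_k.

s_k = \frac{k}{k + 4}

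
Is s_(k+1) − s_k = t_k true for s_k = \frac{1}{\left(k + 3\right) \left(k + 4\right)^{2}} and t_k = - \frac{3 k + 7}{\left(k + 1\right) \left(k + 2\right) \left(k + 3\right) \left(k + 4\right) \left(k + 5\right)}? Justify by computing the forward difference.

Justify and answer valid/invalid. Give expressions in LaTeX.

Invalid: residual \frac{6 \left(2 k^{2} + 13 k + 19\right)}{k^{7} + 24 k^{6} + 240 k^{5} + 1290 k^{4} + 3999 k^{3} + 7086 k^{2} + 6560 k + 2400} ≠ 0.

s_(k+1) = 1/((k + 4)*(k + 5)**2)
s_(k+1) − s_k = (-3*k - 13)/(k**5 + 21*k**4 + 175*k**3 + 723*k**2 + 1480*k + 1200)
(s_(k+1) − s_k) − t_k = 6*(2*k**2 + 13*k + 19)/(k**7 + 24*k**6 + 240*k**5 + 1290*k**4 + 3999*k**3 + 7086*k**2 + 6560*k + 2400)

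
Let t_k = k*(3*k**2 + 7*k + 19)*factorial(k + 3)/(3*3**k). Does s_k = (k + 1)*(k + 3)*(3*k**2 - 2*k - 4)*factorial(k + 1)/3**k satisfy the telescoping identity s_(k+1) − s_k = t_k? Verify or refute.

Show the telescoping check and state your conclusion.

s_(k+1) = (k + 2)*(k + 4)*(3*k**2 + 4*k - 3)*factorial(k + 2)/(3*3**k)
s_(k+1) − s_k = (3*k**5 + 19*k**4 + 59*k**3 + 113*k**2 + 70*k - 12)*factorial(k + 1)/(3*3**k)
(s_(k+1) − s_k) − t_k = -(3*k**4 + 13*k**3 + 24*k**2 + 44*k + 12)*factorial(k + 1)/(3*3**k)

Invalid: residual -(3*k**4 + 13*k**3 + 24*k**2 + 44*k + 12)*factorial(k + 1)/(3*3**k) ≠ 0.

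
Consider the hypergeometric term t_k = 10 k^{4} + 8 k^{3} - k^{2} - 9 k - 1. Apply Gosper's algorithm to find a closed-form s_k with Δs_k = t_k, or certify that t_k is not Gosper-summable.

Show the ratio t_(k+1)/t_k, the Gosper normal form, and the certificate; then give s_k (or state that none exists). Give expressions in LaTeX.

The ratio is (10*k**4 + 48*k**3 + 83*k**2 + 53*k + 7)/(10*k**4 + 8*k**3 - k**2 - 9*k - 1).
Factor: A=1; B=1; C=k**4 + 4*k**3/5 - k**2/10 - 9*k/10 - 1/10.
Key eq: (1)·f(k+1) = (1)·f(k) + (k**4 + 4*k**3/5 - k**2/10 - 9*k/10 - 1/10).
deg f ≤ 5 (via 0,0,4).
Solving with deg f ≤ 5: f(k) = k*(2*k**4 - 3*k**3 - k**2 - 2*k + 3)/10.
Then R = B(k−1)f/C = k*(2*k**4 - 3*k**3 - k**2 - 2*k + 3)/(10*k**4 + 8*k**3 - k**2 - 9*k - 1), so s_k = R(k)·t_k = k*(2*k**4 - 3*k**3 - k**2 - 2*k + 3).
Check: Δs_k = 10*k**4 + 8*k**3 - k**2 - 9*k - 1. ✓

s_k = k \left(2 k^{4} - 3 k^{3} - k^{2} - 2 k + 3\right)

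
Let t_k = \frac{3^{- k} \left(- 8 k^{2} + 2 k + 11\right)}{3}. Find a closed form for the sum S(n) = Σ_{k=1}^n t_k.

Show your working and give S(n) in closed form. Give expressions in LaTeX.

Ratio r(k) = (8*k**2 + 14*k - 5)/(3*(8*k**2 - 2*k - 11)).
Factor: A=1/3; B=1; C=k**2 - k/4 - 11/8.
Need (1/3)·f(k+1) − (1)·f(k) = k**2 - k/4 - 11/8.
d = 2 from the (0,0,2) case.
Coefficient equations give f(k) = -3*(4*k**2 + 3*k - 2)/8.
Then R = B(k−1)f/C = -3*(4*k**2 + 3*k - 2)/(8*k**2 - 2*k - 11), so s_k = R(k)·t_k = (4*k**2 + 3*k - 2)/3**k.
s_(k+1) − s_k = (-8*k**2 + 2*k + 11)/(3*3**k) = t_k.
s_(n+1) = 3**(-n - 1)*(4*n**2 + 11*n + 5) and s_(1) = 5/3, so S(n) = 3**(-n - 1)*(-5*3**n + 4*n**2 + 11*n + 5).

S(n) = 3^{- n - 1} \left(- 5 \cdot 3^{n} + 4 n^{2} + 11 n + 5\right)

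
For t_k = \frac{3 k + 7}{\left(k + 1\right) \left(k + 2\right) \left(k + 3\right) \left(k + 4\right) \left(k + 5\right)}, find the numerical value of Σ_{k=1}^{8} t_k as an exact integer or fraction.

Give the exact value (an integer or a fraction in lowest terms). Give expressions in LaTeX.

Step 1: r(k) = (k + 1)*(3*k + 10)/((k + 6)*(3*k + 7)).
A = k + 1, B = k + 6, C = k + 7/3.
Set up (k + 1)·f(k+1) − (k + 5)·f(k) − (k + 7/3) = 0.
deg f ≤ 4 (via 1,1,1).
Solving with deg f ≤ 4: f(k) = k*(k + 2)*(k**2 + 8*k + 19)/36.
R(k) = B(k−1)·f(k)/C(k) = k*(k + 2)*(k + 5)*(k**2 + 8*k + 19)/(12*(3*k + 7)); s_k = R·t_k = k*(k**2 + 8*k + 19)/(12*(k**3 + 8*k**2 + 19*k + 12)).
Δs = (3*k + 7)/(k**5 + 15*k**4 + 85*k**3 + 225*k**2 + 274*k + 120), as required.
Evaluate s at k=9 and k=1: 43/520 and 7/120; difference 19/780.

Σ = 19/780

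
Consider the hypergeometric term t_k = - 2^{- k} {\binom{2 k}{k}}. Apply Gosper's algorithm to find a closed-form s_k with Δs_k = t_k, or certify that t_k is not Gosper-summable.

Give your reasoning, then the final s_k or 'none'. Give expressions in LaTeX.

not Gosper-summable; s_k does not exist

r(k) = (2*k + 1)/(k + 1) after simplifying.
Take A(k)=2*k + 1, B(k)=k + 1, C(k)=1.
Solve (2*k + 1)·f(k+1) − (k)·f(k) = 1.
From deg A=1, deg B=1, deg C=0: d=-1.
Negative degree bound (-1): no f exists, t_k not Gosper-summable.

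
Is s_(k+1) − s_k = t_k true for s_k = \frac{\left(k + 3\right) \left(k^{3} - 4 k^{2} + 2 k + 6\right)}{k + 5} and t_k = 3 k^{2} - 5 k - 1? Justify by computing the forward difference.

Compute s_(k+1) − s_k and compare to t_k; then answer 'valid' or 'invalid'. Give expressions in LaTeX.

s_(k+1) = (k**4 + 3*k**3 - 7*k**2 - 7*k + 20)/(k + 6)
s_(k+1) − s_k = (3*k**4 + 24*k**3 + 6*k**2 - 105*k - 8)/(k**2 + 11*k + 30)
(s_(k+1) − s_k) − t_k = 2*(-2*k**3 - 14*k**2 + 28*k + 11)/(k**2 + 11*k + 30)

Invalid: residual \frac{2 \left(- 2 k^{3} - 14 k^{2} + 28 k + 11\right)}{k^{2} + 11 k + 30} ≠ 0.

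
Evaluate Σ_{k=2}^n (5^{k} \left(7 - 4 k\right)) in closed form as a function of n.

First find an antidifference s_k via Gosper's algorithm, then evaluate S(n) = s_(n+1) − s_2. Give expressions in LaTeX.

S(n) = - 5 \cdot 5^{n} n + 10 \cdot 5^{n} - 25

t_(k+1)/t_k = 5*(4*k - 3)/(4*k - 7).
A = 5, B = 1, C = k - 7/4.
Key eq: (5)·f(k+1) = (1)·f(k) + (k - 7/4).
d = 1 from the (0,0,1) case.
A polynomial solution: f(k) = (k - 3)/4.
R(k) = B(k−1)·f(k)/C(k) = (k - 3)/(4*k - 7); s_k = R·t_k = 5**k*(3 - k).
Verify: 5**k*(7 - 4*k) matches t_k.
Telescope: S(n) = s_(n+1) − s_(2) = 5**(n + 1)*(2 - n) − (25) = -5*5**n*n + 10*5**n - 25.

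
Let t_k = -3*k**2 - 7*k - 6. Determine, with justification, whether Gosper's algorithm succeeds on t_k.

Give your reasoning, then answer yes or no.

The ratio is (3*k**2 + 13*k + 16)/(3*k**2 + 7*k + 6).
A = 1, B = 1, C = k**2 + 7*k/3 + 2.
Key eq: (1)·f(k+1) = (1)·f(k) + (k**2 + 7*k/3 + 2).
deg f ≤ 3 (via 0,0,2).
Solve for f: f(k) = k*(k**2 + 2*k + 3)/3 (degree 3 ≤ 3).
Get s_k = R·t_k = k*(-k**2 - 2*k - 3) with R(k) = B(k−1)f(k)/C(k) = k*(k**2 + 2*k + 3)/(3*k**2 + 7*k + 6).
Check: Δs_k = -3*k**2 - 7*k - 6. ✓

Yes. s_k = k*(-k**2 - 2*k - 3).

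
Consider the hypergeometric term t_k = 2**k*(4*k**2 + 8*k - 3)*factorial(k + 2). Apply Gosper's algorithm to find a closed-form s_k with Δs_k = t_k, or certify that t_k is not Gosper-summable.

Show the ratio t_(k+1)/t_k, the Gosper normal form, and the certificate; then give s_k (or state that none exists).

Compute t_(k+1)/t_k: get 2*(4*k**3 + 28*k**2 + 57*k + 27)/(4*k**2 + 8*k - 3).
Take A(k)=2*k + 6, B(k)=1, C(k)=k**2 + 2*k - 3/4.
Key eq: (2*k + 6)·f(k+1) = (1)·f(k) + (k**2 + 2*k - 3/4).
Degrees (1,0,2) ⇒ d ≤ 1.
Match coefficients ⇒ f(k) = (2*k - 3)/4.
Certificate R = B(k−1)f/C = (2*k - 3)/(4*k**2 + 8*k - 3) gives s_k = 2**k*(2*k - 3)*factorial(k + 2).
Δs = 2**k*(4*k**2 + 8*k - 3)*factorial(k + 2), as required.

s_k = 2**k*(2*k - 3)*factorial(k + 2)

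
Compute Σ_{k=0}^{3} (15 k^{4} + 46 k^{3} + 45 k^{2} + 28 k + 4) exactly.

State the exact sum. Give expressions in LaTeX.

Ratio r(k) = (15*k**4 + 106*k**3 + 273*k**2 + 316*k + 138)/(15*k**4 + 46*k**3 + 45*k**2 + 28*k + 4).
Factor: A=1; B=1; C=k**4 + 46*k**3/15 + 3*k**2 + 28*k/15 + 4/15.
Solve (1)·f(k+1) − (1)·f(k) = k**4 + 46*k**3/15 + 3*k**2 + 28*k/15 + 4/15.
d = 5 from the (0,0,4) case.
Coefficient equations give f(k) = k*(3*k**4 + 4*k**3 - 3*k**2 + 3*k - 3)/15.
So s_k = (B(k−1)f/C)·t_k = (k*(3*k**4 + 4*k**3 - 3*k**2 + 3*k - 3)/((k + 2)*(15*k**3 + 16*k**2 + 13*k + 2)))·t_k = k*(3*k**4 + 4*k**3 - 3*k**2 + 3*k - 3).
s_(k+1) − s_k = 15*k**4 + 46*k**3 + 45*k**2 + 28*k + 4 = t_k.
Sum = s_(4) − s_(0); s_(4) = 3940, s_(0) = 0 ⇒ 3940.

Σ = 3940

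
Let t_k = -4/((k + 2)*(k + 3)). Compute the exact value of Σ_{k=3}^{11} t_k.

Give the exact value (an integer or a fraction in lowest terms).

Σ = -18/35

t_(k+1)/t_k = (k + 2)/(k + 4).
Take A(k)=k + 2, B(k)=k + 4, C(k)=1.
Need (k + 2)·f(k+1) − (k + 3)·f(k) = 1.
Bound: deg f ≤ 1.
Coefficient equations give f(k) = k/2.
Get s_k = R·t_k = -2*k/(k + 2) with R(k) = B(k−1)f(k)/C(k) = k*(k + 3)/2.
Check: Δs_k = -4/(k**2 + 5*k + 6). ✓
Σ_(k=3)^(11) t_k = s_(12) − s_(3) = -12/7 − (-6/5) = -18/35.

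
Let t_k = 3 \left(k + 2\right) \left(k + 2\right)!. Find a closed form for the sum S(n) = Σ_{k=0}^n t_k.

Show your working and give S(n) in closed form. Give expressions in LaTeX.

Ratio r(k) = (k + 3)**2/(k + 2).
Gosper form: A/B · C(k+1)/C(k) with A=k + 3, B=1, C=k + 2.
Set up (k + 3)·f(k+1) − (1)·f(k) − (k + 2) = 0.
From deg A=1, deg B=0, deg C=1: d=0.
Solve for f: f(k) = 1 (degree 0 ≤ 0).
Then R = B(k−1)f/C = 1/(k + 2), so s_k = R(k)·t_k = 3*factorial(k + 2).
Check: Δs_k = 3*(k + 2)*factorial(k + 2). ✓
Σ_(k=0)^n t_k = s_(n+1) − s_(0) = (3*factorial(n + 3)) − (6), i.e. 3*factorial(n + 3) - 6.

S(n) = 3 \left(n + 3\right)! - 6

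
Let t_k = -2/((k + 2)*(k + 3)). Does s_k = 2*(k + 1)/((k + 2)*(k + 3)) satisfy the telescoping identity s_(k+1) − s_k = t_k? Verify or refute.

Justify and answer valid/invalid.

Invalid: residual 8/(k**3 + 9*k**2 + 26*k + 24) ≠ 0.

s_(k+1) = 2*(k + 2)/((k + 3)*(k + 4))
s_(k+1) − s_k = -2*k/(k**3 + 9*k**2 + 26*k + 24)
(s_(k+1) − s_k) − t_k = 8/(k**3 + 9*k**2 + 26*k + 24)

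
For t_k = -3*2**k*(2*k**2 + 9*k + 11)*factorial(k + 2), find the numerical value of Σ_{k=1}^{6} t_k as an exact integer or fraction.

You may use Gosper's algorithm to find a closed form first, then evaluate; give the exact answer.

Σ = -1114767288

t_(k+1)/t_k = 2*(2*k**3 + 19*k**2 + 61*k + 66)/(2*k**2 + 9*k + 11).
Factor: A=2*k + 6; B=1; C=k**2 + 9*k/2 + 11/2.
Need (2*k + 6)·f(k+1) − (1)·f(k) = k**2 + 9*k/2 + 11/2.
d = 1 from the (1,0,2) case.
Match coefficients ⇒ f(k) = (k + 1)/2.
Then R = B(k−1)f/C = (k + 1)/(2*k**2 + 9*k + 11), so s_k = R(k)·t_k = -3*2**k*(k + 1)*factorial(k + 2).
Check: Δs_k = -3*2**k*(2*k**2 + 9*k + 11)*factorial(k + 2). ✓
Telescoping: Σ = s_(7) − s_(1) = -1114767360 − (-72) = -1114767288.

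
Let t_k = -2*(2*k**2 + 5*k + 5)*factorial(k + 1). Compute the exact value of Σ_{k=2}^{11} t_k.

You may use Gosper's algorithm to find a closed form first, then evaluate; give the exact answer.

The ratio is (k + 2)*(5*k + 2*(k + 1)**2 + 10)/(2*k**2 + 5*k + 5).
A = k + 2, B = 1, C = k**2 + 5*k/2 + 5/2.
Set up (k + 2)·f(k+1) − (1)·f(k) − (k**2 + 5*k/2 + 5/2) = 0.
Bound: deg f ≤ 1.
Match coefficients ⇒ f(k) = (2*k + 1)/2.
So s_k = (B(k−1)f/C)·t_k = ((2*k + 1)/(2*k**2 + 5*k + 5))·t_k = -2*(2*k + 1)*factorial(k + 1).
Δs = -2*(2*k**2 + 5*k + 5)*factorial(k + 1), as required.
Σ_(k=2)^(11) t_k = s_(12) − s_(2) = -311351040000 − (-60) = -311351039940.

Σ = -311351039940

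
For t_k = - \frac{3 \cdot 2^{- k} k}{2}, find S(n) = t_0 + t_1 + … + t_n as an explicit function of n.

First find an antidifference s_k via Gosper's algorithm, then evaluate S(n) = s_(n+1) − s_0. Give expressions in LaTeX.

S(n) = \frac{3 \cdot 2^{- n} \left(- 2 \cdot 2^{n} + n + 2\right)}{2}

t_(k+1)/t_k = (k + 1)/(2*k).
A = 1/2, B = 1, C = k.
f must satisfy (1/2)·f(k+1) − (1)·f(k) = k.
deg f ≤ 1 (via 0,0,1).
Match coefficients ⇒ f(k) = -2*(k + 1).
Get s_k = R·t_k = 3*(k + 1)/2**k with R(k) = B(k−1)f(k)/C(k) = -2*(k + 1)/k.
Δs = -3*k/(2*2**k), as required.
Telescope: S(n) = s_(n+1) − s_(0) = 3*2**(-n - 1)*(n + 2) − (3) = 3*(-2*2**n + n + 2)/(2*2**n).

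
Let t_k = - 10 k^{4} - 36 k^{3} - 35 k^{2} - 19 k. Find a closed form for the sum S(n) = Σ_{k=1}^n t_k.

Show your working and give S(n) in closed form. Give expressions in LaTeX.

Ratio r(k) = (10*k**4 + 76*k**3 + 203*k**2 + 237*k + 100)/(k*(10*k**3 + 36*k**2 + 35*k + 19)).
Take A(k)=1, B(k)=1, C(k)=k**4 + 18*k**3/5 + 7*k**2/2 + 19*k/10.
Key eq: (1)·f(k+1) = (1)·f(k) + (k**4 + 18*k**3/5 + 7*k**2/2 + 19*k/10).
Bound: deg f ≤ 5.
Solving with deg f ≤ 5: f(k) = k*(k - 1)*(2*k**3 + 6*k**2 + 3*k + 4)/10.
R(k) = B(k−1)·f(k)/C(k) = (k - 1)*(2*k**3 + 6*k**2 + 3*k + 4)/(10*k**3 + 36*k**2 + 35*k + 19); s_k = R·t_k = k*(-2*k**4 - 4*k**3 + 3*k**2 - k + 4).
Check: Δs_k = k*(-10*k**3 - 36*k**2 - 35*k - 19). ✓
Evaluate: s_(n+1) = n*(-2*n**4 - 14*n**3 - 33*n**2 - 36*n - 15); subtract s_(1) = 0 ⇒ S(n) = n*(-2*n**4 - 14*n**3 - 33*n**2 - 36*n - 15).

S(n) = n \left(- 2 n^{4} - 14 n^{3} - 33 n^{2} - 36 n - 15\right)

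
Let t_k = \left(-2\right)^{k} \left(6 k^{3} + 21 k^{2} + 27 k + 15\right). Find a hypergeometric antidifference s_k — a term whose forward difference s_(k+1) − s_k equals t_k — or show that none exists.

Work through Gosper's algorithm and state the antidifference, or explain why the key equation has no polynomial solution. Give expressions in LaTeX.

s_k = \left(-2\right)^{k} \left(- 2 k^{3} - 3 k^{2} - k - 1\right)

Compute t_(k+1)/t_k: get 2*(-2*k**3 - 13*k**2 - 29*k - 23)/(2*k**3 + 7*k**2 + 9*k + 5).
Gosper form: A/B · C(k+1)/C(k) with A=-2, B=1, C=k**3 + 7*k**2/2 + 9*k/2 + 5/2.
Solve (-2)·f(k+1) − (1)·f(k) = k**3 + 7*k**2/2 + 9*k/2 + 5/2.
From deg A=0, deg B=0, deg C=3: d=3.
Solve for f: f(k) = -(2*k**3 + 3*k**2 + k + 1)/6 (degree 3 ≤ 3).
Get s_k = R·t_k = (-2)**k*(-2*k**3 - 3*k**2 - k - 1) with R(k) = B(k−1)f(k)/C(k) = -(2*k**3 + 3*k**2 + k + 1)/(3*(2*k**3 + 7*k**2 + 9*k + 5)).
Check: Δs_k = (-2)**k*(6*k**3 + 21*k**2 + 27*k + 15). ✓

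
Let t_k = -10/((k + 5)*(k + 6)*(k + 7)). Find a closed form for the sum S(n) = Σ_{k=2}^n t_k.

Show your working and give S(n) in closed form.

S(n) = 5*(-n**2 - 13*n + 14)/(56*(n**2 + 13*n + 42))

Ratio r(k) = (k + 5)/(k + 8).
Factor: A=k + 5; B=k + 8; C=1.
Need (k + 5)·f(k+1) − (k + 7)·f(k) = 1.
deg f ≤ 2 (via 1,1,0).
Coefficient equations give f(k) = k*(k + 11)/60.
So s_k = (B(k−1)f/C)·t_k = (k*(k + 7)*(k + 11)/60)·t_k = k*(-k - 11)/(6*(k + 5)*(k + 6)).
s_(k+1) − s_k = -10/(k**3 + 18*k**2 + 107*k + 210) = t_k.
Evaluate: s_(n+1) = (-n**2 - 13*n - 12)/(6*(n**2 + 13*n + 42)); subtract s_(2) = -13/168 ⇒ S(n) = 5*(-n**2 - 13*n + 14)/(56*(n**2 + 13*n + 42)).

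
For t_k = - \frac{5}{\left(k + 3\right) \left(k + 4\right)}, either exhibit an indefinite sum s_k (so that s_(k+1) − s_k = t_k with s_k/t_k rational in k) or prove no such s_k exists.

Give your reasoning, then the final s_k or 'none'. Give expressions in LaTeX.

r(k) = (k + 3)/(k + 5) after simplifying.
Take A(k)=k + 3, B(k)=k + 5, C(k)=1.
Key eq: (k + 3)·f(k+1) = (k + 4)·f(k) + (1).
d = 1 from the (1,1,0) case.
Solve for f: f(k) = k/3 (degree 1 ≤ 1).
Certificate R = B(k−1)f/C = k*(k + 4)/3 gives s_k = -5*k/(3*k + 9).
Verify: -5/(k**2 + 7*k + 12) matches t_k.

s_k = - \frac{5 k}{3 k + 9}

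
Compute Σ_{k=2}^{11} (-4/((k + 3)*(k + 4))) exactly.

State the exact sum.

Ratio r(k) = (k + 3)/(k + 5).
Gosper form: A/B · C(k+1)/C(k) with A=k + 3, B=k + 5, C=1.
Set up (k + 3)·f(k+1) − (k + 4)·f(k) − (1) = 0.
Bound: deg f ≤ 1.
Coefficient equations give f(k) = k/3.
Get s_k = R·t_k = -4*k/(3*k + 9) with R(k) = B(k−1)f(k)/C(k) = k*(k + 4)/3.
Δs = -4/(k**2 + 7*k + 12), as required.
Sum = s_(12) − s_(2); s_(12) = -16/15, s_(2) = -8/15 ⇒ -8/15.

Σ = -8/15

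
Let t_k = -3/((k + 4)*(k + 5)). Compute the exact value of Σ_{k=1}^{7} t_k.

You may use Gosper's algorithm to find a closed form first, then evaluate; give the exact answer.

Σ = -7/20

Step 1: r(k) = (k + 4)/(k + 6).
Normal form (A,B,C) = (k + 4, k + 6, 1).
Solve (k + 4)·f(k+1) − (k + 5)·f(k) = 1.
Bound: deg f ≤ 1.
Coefficient equations give f(k) = k/4.
Get s_k = R·t_k = -3*k/(4*k + 16) with R(k) = B(k−1)f(k)/C(k) = k*(k + 5)/4.
Δs = -3/(k**2 + 9*k + 20), as required.
Sum = s_(8) − s_(1); s_(8) = -1/2, s_(1) = -3/20 ⇒ -7/20.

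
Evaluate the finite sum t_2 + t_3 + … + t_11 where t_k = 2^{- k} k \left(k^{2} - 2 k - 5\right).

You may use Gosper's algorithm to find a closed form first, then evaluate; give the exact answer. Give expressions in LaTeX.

t_(k+1)/t_k = (k**3 + k**2 - 6*k - 6)/(2*k*(k**2 - 2*k - 5)).
A = 1/2, B = 1, C = k**3 - 2*k**2 - 5*k.
Set up (1/2)·f(k+1) − (1)·f(k) − (k**3 - 2*k**2 - 5*k) = 0.
deg f ≤ 3 (via 0,0,3).
Solving with deg f ≤ 3: f(k) = -2*(k**3 + k**2 + 2).
So s_k = (B(k−1)f/C)·t_k = (-2*(k**3 + k**2 + 2)/(k*(k**2 - 2*k - 5)))·t_k = -2**(1 - k)*(k**3 + k**2 + 2).
Δs = k*(k**2 - 2*k - 5)/2**k, as required.
Evaluate s at k=12 and k=2: -937/1024 and -7; difference 6231/1024.

Σ = 6231/1024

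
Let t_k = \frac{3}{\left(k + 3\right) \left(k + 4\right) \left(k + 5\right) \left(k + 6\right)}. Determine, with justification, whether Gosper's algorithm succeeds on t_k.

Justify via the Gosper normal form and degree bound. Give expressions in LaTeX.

The ratio is (k + 3)/(k + 7).
Normal form (A,B,C) = (k + 3, k + 7, 1).
Key eq: (k + 3)·f(k+1) = (k + 6)·f(k) + (1).
Bound: deg f ≤ 3.
A polynomial solution: f(k) = k*(k**2 + 12*k + 47)/180.
Certificate R = B(k−1)f/C = k*(k + 6)*(k**2 + 12*k + 47)/180 gives s_k = k*(k**2 + 12*k + 47)/(60*(k + 3)*(k + 4)*(k + 5)).
Check: Δs_k = 3/(k**4 + 18*k**3 + 119*k**2 + 342*k + 360). ✓

Yes. s_k = \frac{k \left(k^{2} + 12 k + 47\right)}{60 \left(k + 3\right) \left(k + 4\right) \left(k + 5\right)}.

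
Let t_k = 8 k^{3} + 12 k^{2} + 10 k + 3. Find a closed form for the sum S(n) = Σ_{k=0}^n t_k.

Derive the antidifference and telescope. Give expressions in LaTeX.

r(k) = (8*k**3 + 36*k**2 + 58*k + 33)/(8*k**3 + 12*k**2 + 10*k + 3) after simplifying.
So A=1 and B=1, with C=k**3 + 3*k**2/2 + 5*k/4 + 3/8.
f must satisfy (1)·f(k+1) − (1)·f(k) = k**3 + 3*k**2/2 + 5*k/4 + 3/8.
From deg A=0, deg B=0, deg C=3: d=4.
Coefficient equations give f(k) = k**2*(2*k**2 + 1)/8.
So s_k = (B(k−1)f/C)·t_k = (k**2*(2*k**2 + 1)/((2*k + 1)*(4*k**2 + 4*k + 3)))·t_k = 2*k**4 + k**2.
s_(k+1) − s_k = 8*k**3 + 12*k**2 + 10*k + 3 = t_k.
Σ_(k=0)^n t_k = s_(n+1) − s_(0) = (2*n**4 + 8*n**3 + 13*n**2 + 10*n + 3) − (0), i.e. 2*n**4 + 8*n**3 + 13*n**2 + 10*n + 3.

S(n) = 2 n^{4} + 8 n^{3} + 13 n^{2} + 10 n + 3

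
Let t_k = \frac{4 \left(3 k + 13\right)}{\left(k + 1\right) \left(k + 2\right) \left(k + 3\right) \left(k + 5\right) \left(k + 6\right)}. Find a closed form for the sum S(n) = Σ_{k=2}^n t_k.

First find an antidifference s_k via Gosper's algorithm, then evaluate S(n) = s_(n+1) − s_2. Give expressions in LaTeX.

Compute t_(k+1)/t_k: get (k + 1)*(k + 5)*(3*k + 16)/((k + 4)*(k + 7)*(3*k + 13)).
So A=k + 1 and B=k + 7, with C=k**2 + 25*k/3 + 52/3.
f must satisfy (k + 1)·f(k+1) − (k + 6)·f(k) = k**2 + 25*k/3 + 52/3.
From deg A=1, deg B=1, deg C=2: d=5.
Solve for f: f(k) = k*(k + 3)*(k + 4)*(k**2 + 8*k + 17)/30 (degree 5 ≤ 5).
So s_k = (B(k−1)f/C)·t_k = (k*(k + 3)*(k + 6)*(k**2 + 8*k + 17)/(10*(3*k + 13)))·t_k = 2*k*(k**2 + 8*k + 17)/(5*(k**3 + 8*k**2 + 17*k + 10)).
Check: Δs_k = 4*(3*k + 13)/(k**5 + 17*k**4 + 107*k**3 + 307*k**2 + 396*k + 180). ✓
Evaluate: s_(n+1) = 2*(n**3 + 11*n**2 + 36*n + 26)/(5*(n**3 + 11*n**2 + 36*n + 36)); subtract s_(2) = 37/105 ⇒ S(n) = (n**3 + 11*n**2 + 36*n - 48)/(21*(n**3 + 11*n**2 + 36*n + 36)).

S(n) = \frac{n^{3} + 11 n^{2} + 36 n - 48}{21 \left(n^{3} + 11 n^{2} + 36 n + 36\right)}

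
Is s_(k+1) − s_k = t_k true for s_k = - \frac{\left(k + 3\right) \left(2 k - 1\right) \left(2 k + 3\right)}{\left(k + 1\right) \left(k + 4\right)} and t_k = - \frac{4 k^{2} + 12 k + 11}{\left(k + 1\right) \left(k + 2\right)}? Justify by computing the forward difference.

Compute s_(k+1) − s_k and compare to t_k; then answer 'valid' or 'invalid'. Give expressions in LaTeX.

Invalid: residual \frac{2 \left(8 k^{2} + 27 k + 25\right)}{k^{4} + 12 k^{3} + 49 k^{2} + 78 k + 40} ≠ 0.

s_(k+1) = -(k + 4)*(2*k + 1)*(2*k + 5)/((k + 2)*(k + 5))
s_(k+1) − s_k = (-4*k**4 - 48*k**3 - 183*k**2 - 285*k - 170)/(k**4 + 12*k**3 + 49*k**2 + 78*k + 40)
(s_(k+1) − s_k) − t_k = 2*(8*k**2 + 27*k + 25)/(k**4 + 12*k**3 + 49*k**2 + 78*k + 40)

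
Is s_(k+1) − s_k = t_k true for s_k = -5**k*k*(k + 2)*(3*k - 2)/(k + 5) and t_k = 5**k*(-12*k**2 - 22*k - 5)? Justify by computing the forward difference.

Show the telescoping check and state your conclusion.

s_(k+1) = -5**(k + 1)*(k + 1)*(k + 3)*(3*k + 1)/(k + 6)
s_(k+1) − s_k = 5**k*(-12*k**4 - 118*k**3 - 370*k**2 - 364*k - 75)/(k**2 + 11*k + 30)
(s_(k+1) − s_k) − t_k = 5**k*(36*k**3 + 237*k**2 + 351*k + 75)/(k**2 + 11*k + 30)

Invalid: residual 5**k*(36*k**3 + 237*k**2 + 351*k + 75)/(k**2 + 11*k + 30) ≠ 0.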